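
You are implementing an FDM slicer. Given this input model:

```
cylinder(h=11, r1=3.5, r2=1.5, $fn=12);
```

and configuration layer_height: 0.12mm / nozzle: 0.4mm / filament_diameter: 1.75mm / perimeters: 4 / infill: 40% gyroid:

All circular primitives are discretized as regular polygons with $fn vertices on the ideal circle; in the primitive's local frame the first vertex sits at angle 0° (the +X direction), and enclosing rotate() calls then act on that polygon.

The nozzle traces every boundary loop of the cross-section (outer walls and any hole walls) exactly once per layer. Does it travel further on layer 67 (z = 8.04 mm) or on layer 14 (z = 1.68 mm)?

Layer 67 (z = 8.04): the cone contributes a regular 12-gon of circumradius 2.038 (interpolated between r1=3.5 and r2=1.5 at t=0.731) (perimeter = 2·12·2.038·sin(180°/12) = 12.66 mm). So its perimeter = 12.66 mm. Layer 14 (z = 1.68): the cone (r1=3.5→r2=1.5) has section circumradius 3.195 here — a regular 12-gon (perimeter = 2·12·3.195·sin(180°/12) = 19.84 mm). So its perimeter = 19.84 mm. Layer 14 is larger (19.84 vs 12.66 mm).

layer 14 (z = 1.68 mm)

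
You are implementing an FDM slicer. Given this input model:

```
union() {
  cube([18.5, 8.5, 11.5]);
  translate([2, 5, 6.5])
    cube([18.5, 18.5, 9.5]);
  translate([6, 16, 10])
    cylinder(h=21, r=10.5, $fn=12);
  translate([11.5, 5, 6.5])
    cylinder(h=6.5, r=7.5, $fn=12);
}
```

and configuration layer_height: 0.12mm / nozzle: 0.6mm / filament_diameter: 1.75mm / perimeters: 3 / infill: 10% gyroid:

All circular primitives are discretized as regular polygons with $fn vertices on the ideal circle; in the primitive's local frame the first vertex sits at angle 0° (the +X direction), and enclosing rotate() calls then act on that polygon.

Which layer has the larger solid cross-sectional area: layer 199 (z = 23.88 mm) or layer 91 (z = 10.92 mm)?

Layer 199 (z = 23.88): the cube is not intersected at this z (z outside [0, 11.5]); the cube at (2, 5) does not reach this height (z outside [6.5, 16]); the r=10.5 cylinder at (6, 16) contributes a regular 12-gon of circumradius 10.5 (area = (12/2)·10.500²·sin(360°/12) = 330.75 mm²); the cylinder at (11.5, 5) is not intersected at this z (z outside [6.5, 13]); Taking the union: only the r=10.5 cylinder at (6, 16) is present, so the union is just that shape — area = 330.75 mm². So its area = 330.75 mm². Layer 91 (z = 10.92): the cube is present — its section is the full 18.5×8.5 rectangle (area 157.25 mm²); the cube at (2, 5) is present — its section is the full 18.5×18.5 rectangle (area 342.25 mm²); the cylinder at (6, 16): section is a regular 12-gon, circumradius r=10.5 (area = (12/2)·10.500²·sin(360°/12) = 330.75 mm²); the cylinder at (11.5, 5): section is a regular 12-gon, circumradius r=7.5 (area = (12/2)·7.500²·sin(360°/12) = 168.75 mm²); Merging all regions: the regions partially overlap — summed areas 999.00 mm² minus the doubly-counted overlap 433.84 mm² gives 565.16 mm² — area = 565.16 mm². So its area = 565.16 mm². Layer 91 is larger (565.16 vs 330.75 mm²).

layer 91 (z = 10.92 mm)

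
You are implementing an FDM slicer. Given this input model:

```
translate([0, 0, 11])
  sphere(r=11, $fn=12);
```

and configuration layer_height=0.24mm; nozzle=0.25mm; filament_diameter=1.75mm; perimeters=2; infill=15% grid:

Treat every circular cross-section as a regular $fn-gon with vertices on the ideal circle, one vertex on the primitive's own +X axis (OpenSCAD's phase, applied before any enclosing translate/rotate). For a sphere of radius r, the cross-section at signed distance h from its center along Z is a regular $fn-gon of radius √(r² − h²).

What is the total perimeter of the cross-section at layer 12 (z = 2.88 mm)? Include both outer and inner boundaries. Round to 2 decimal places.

46.09 mm

At z = 2.88 mm: the r=11 sphere contributes a regular 12-gon of circumradius √(11²−8.12²) = 7.421 (perimeter = 2·12·7.421·sin(180°/12) = 46.09 mm). Overall, the cross-section is a single solid region. Total boundary length (outer) = 46.09 mm.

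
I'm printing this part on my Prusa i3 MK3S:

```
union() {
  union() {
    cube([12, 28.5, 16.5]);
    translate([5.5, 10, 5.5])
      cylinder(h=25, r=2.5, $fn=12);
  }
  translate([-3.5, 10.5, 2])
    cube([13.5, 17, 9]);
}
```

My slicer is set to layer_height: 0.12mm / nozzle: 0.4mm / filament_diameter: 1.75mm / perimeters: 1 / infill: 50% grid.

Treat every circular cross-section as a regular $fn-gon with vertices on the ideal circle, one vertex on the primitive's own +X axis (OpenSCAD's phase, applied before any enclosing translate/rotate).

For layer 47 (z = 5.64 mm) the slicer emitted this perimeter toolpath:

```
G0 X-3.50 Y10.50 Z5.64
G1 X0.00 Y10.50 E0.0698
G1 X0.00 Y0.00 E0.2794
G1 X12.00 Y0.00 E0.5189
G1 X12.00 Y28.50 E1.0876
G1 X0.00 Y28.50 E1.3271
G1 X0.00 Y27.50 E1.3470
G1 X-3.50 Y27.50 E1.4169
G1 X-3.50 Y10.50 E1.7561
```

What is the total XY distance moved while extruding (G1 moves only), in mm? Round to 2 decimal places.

Sum the Euclidean lengths of each G1 segment: total = 88.00 mm.

88.00 mm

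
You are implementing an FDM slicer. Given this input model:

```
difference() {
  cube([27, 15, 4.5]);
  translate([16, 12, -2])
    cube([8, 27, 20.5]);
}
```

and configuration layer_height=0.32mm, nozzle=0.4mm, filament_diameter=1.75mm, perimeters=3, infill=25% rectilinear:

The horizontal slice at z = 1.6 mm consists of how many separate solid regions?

1

At z = 1.6 mm: the cube is present — its section is the full 27×15 rectangle; the 8×27 cube at (16, 12) contributes its full rectangle; After the difference (first − rest): starting from the 27×15 cube, the 8×27 cube at (16, 12) partially overlaps it — only the 24.00 mm² overlap (of its 216.00 mm²) is removed, clipping the outline — 1 connected region. The result has 1 disconnected region.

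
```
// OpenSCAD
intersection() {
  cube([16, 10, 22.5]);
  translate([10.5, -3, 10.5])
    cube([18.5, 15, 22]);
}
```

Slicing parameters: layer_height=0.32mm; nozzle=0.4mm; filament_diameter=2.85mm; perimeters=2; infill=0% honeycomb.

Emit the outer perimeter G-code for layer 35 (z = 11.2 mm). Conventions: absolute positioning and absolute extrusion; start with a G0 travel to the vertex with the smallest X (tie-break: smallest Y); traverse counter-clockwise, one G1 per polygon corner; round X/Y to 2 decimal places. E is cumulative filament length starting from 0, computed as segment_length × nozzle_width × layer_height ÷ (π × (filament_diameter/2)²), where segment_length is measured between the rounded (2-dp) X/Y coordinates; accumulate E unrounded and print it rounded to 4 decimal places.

G0 X10.50 Y0.00 Z11.20
G1 X16.00 Y0.00 E0.1104
G1 X16.00 Y10.00 E0.3110
G1 X10.50 Y10.00 E0.4214
G1 X10.50 Y0.00 E0.6220

At z = 11.2 mm: the cube is present — its section is the full 16×10 rectangle; the 18.5×15 cube at (10.5, -3) contributes its full rectangle; Keeping only the common overlap: the 18.5×15 cube at (10.5, -3) partially overlaps the 16×10 cube; clipping to the common part keeps 55.00 mm² — 1 connected region. The outline is a single polygon with 4 vertices. Extrusion per mm of travel: 0.4 × 0.32 / (π × 1.425²) = 0.020065. Accumulating E over each segment gives final E = 0.6220.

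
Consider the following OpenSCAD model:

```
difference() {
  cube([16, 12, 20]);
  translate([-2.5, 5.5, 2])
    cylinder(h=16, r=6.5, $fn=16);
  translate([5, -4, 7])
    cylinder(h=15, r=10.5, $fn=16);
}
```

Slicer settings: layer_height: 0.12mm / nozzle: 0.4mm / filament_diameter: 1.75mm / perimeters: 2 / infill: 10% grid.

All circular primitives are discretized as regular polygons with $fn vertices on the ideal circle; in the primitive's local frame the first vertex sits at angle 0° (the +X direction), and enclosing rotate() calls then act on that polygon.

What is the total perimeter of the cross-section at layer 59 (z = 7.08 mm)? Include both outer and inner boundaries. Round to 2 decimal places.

50.09 mm

At z = 7.08 mm: the cube (footprint 16×12) is included at this height (perimeter 56.00 mm); the r=6.5 cylinder at (-2.5, 5.5) contributes a regular 16-gon of circumradius 6.5 (perimeter = 2·16·6.500·sin(180°/16) = 40.58 mm); the r=10.5 cylinder at (5, -4) contributes a regular 16-gon of circumradius 10.5 (perimeter = 2·16·10.500·sin(180°/16) = 65.55 mm); Subtracting the remaining from the first: starting from the 16×12 cube, the r=6.5 cylinder at (-2.5, 5.5) partially overlaps it — only the 33.23 mm² overlap (of its 129.35 mm²) is removed, clipping the outline; the r=10.5 cylinder at (5, -4) partially overlaps it — only the 55.91 mm² overlap (of its 337.53 mm²) is removed, clipping the outline — boundary = 50.09 mm. Overall, the cross-section is a single solid region. Total boundary length (outer) = 50.09 mm.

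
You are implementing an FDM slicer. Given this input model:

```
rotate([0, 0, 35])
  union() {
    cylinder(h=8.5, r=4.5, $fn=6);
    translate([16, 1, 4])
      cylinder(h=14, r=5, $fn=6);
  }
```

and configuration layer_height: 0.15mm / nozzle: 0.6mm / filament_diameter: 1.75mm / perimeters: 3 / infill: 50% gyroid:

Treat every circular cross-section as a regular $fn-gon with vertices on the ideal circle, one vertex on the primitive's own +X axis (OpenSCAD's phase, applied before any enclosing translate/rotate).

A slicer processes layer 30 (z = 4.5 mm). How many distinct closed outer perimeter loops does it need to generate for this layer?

2

At z = 4.5 mm: the r=4.5 cylinder gives a regular 6-gon of circumradius 4.5 (constant along its height); the r=5 cylinder at (16, 1) gives a regular 6-gon of circumradius 5 (constant along its height); Merging all regions: the 2 present regions are separate (no shared area or edge), so areas and boundary lengths simply add and each stays a separate island — 2 connected regions; (whole slice rotated 35° about Z — lengths, areas and connectivity unchanged). The result has 2 disconnected regions.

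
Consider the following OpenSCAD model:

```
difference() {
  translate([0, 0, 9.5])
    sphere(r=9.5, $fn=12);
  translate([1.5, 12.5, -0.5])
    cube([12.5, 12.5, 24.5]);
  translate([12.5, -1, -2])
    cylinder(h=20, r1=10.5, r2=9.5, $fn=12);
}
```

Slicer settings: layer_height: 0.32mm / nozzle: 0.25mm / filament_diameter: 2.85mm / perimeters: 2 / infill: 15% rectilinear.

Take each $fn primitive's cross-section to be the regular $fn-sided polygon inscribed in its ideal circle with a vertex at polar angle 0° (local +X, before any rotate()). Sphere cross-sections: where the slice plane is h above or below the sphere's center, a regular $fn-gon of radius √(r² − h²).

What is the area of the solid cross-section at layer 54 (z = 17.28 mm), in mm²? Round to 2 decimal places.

78.96 mm²

At z = 17.28 mm: the r=9.5 sphere slices to a regular 12-gon of circumradius 5.452 (√(r²−h²) with h=7.78 from center) (area = (12/2)·5.452²·sin(360°/12) = 89.16 mm²); the cube at (1.5, 12.5) (footprint 12.5×12.5) is included at this height (area 156.25 mm²); the cone at (12.5, -1) contributes a regular 12-gon of circumradius 9.536 (interpolated between r1=10.5 and r2=9.5 at t=0.964) (area = (12/2)·9.536²·sin(360°/12) = 272.81 mm²); Taking the first minus the rest: starting from the r=9.5 sphere (89.16 mm²), the 12.5×12.5 cube at (1.5, 12.5) misses the remaining region (no effect); the cone at (12.5, -1) partially overlaps it — only the 10.20 mm² overlap (of its 272.81 mm²) is removed, clipping the outline — area = 78.96 mm². Overall, the cross-section is a single solid region. Net area = 78.96 mm².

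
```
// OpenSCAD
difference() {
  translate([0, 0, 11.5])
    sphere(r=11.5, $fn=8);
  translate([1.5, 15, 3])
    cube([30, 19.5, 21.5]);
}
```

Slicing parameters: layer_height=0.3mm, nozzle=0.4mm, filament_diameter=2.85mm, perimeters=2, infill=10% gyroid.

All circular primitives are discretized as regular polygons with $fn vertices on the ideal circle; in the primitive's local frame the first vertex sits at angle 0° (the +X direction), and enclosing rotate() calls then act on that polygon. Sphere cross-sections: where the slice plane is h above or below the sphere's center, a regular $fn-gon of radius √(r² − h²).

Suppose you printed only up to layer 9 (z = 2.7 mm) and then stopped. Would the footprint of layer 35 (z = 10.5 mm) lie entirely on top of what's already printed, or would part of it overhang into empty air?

part overhangs

Compare the two slices. At z = 2.7: the r=11.5 sphere slices to a regular 8-gon of circumradius 7.403 (√(r²−h²) with h=8.8 from center) (area = (8/2)·7.403²·sin(360°/8) = 155.03 mm²); the cube at (1.5, 15) does not reach this height (z outside [3, 24.5]); After the difference (first − rest): none of the subtracted shapes is present at this height, so the r=11.5 sphere is unchanged — area = 155.03 mm². At z = 10.5: the r=11.5 sphere slices to a regular 8-gon of circumradius 11.456 (√(r²−h²) with h=1 from center) (area = (8/2)·11.456²·sin(360°/8) = 371.23 mm²); the cube at (1.5, 15) is present — its section is the full 30×19.5 rectangle (area 585.00 mm²); Subtracting the remaining from the first: starting from the r=11.5 sphere (371.23 mm²), the 30×19.5 cube at (1.5, 15) misses the remaining region (no effect) — area = 371.23 mm². Checking containment: at z = 10.5 the cross-section extends beyond the z = 2.7 cross-section by about 216.20 mm².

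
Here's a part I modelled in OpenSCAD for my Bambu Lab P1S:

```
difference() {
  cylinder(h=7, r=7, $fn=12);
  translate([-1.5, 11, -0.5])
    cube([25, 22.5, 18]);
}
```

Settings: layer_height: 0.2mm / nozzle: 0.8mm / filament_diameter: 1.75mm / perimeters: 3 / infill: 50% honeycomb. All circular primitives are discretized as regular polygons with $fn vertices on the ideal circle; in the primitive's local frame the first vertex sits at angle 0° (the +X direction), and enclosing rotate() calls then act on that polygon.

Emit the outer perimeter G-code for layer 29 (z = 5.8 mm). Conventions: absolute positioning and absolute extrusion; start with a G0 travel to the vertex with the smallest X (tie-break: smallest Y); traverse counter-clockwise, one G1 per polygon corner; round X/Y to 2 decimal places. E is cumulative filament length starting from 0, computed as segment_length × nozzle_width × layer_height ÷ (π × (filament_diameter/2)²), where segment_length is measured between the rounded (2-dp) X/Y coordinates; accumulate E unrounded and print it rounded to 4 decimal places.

G0 X-7.00 Y0.00 Z5.80
G1 X-6.06 Y-3.50 E0.2411
G1 X-3.50 Y-6.06 E0.4819
G1 X0.00 Y-7.00 E0.7230
G1 X3.50 Y-6.06 E0.9640
G1 X6.06 Y-3.50 E1.2049
G1 X7.00 Y0.00 E1.4459
G1 X6.06 Y3.50 E1.6870
G1 X3.50 Y6.06 E1.9278
G1 X0.00 Y7.00 E2.1689
G1 X-3.50 Y6.06 E2.4100
G1 X-6.06 Y3.50 E2.6508
G1 X-7.00 Y0.00 E2.8919

At z = 5.8 mm: the r=7 cylinder gives a regular 12-gon of circumradius 7 (constant along its height); the 25×22.5 cube at (-1.5, 11) contributes its full rectangle; After the difference (first − rest): starting from the r=7 cylinder, the 25×22.5 cube at (-1.5, 11) misses the remaining region (no effect) — 1 connected region. The outline is a single polygon with 12 vertices. Extrusion per mm of travel: 0.8 × 0.2 / (π × 0.875²) = 0.066520. Accumulating E over each segment gives final E = 2.8919.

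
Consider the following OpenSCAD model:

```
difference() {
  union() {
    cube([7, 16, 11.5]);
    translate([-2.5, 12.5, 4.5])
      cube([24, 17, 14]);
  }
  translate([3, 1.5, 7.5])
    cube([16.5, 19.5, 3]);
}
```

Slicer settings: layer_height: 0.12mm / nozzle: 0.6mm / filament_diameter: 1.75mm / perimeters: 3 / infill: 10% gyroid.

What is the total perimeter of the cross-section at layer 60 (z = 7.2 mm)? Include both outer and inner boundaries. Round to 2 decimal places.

At z = 7.2 mm: the cube is present — its section is the full 7×16 rectangle (perimeter 46.00 mm); the 24×17 cube at (-2.5, 12.5) contributes its full rectangle (perimeter 82.00 mm); Combining (union): the regions partially overlap (shared area 24.50 mm²), so the edge portions inside another operand are dropped and the merged outline is re-measured after clipping — boundary = 107.00 mm; the cube at (3, 1.5) is not intersected at this z (z outside [7.5, 10.5]); Subtracting the remaining from the first: none of the subtracted shapes is present at this height, so the result so far is unchanged — boundary = 107.00 mm. Overall, the cross-section is a single solid region. Total boundary length (outer) = 107.00 mm.

107.00 mm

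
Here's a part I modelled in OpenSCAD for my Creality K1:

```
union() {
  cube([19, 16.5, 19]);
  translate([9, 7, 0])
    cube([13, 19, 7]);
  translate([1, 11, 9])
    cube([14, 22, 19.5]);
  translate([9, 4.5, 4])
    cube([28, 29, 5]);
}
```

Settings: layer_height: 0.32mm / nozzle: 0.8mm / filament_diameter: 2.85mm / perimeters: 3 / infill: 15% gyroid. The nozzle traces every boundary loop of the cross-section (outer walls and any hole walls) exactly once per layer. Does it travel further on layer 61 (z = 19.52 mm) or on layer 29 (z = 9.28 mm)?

layer 29 (z = 9.28 mm)

Layer 61 (z = 19.52): the cube does not reach this height (z outside [0, 19]); the cube at (9, 7) is absent (z outside [0, 7]); the cube at (1, 11) is present — its section is the full 14×22 rectangle (perimeter 72.00 mm); the cube at (9, 4.5) is absent (z outside [4, 9]); Combining (union): only the 14×22 cube at (1, 11) is present, so the union is just that shape — boundary = 72.00 mm. So its perimeter = 72.00 mm. Layer 29 (z = 9.28): the cube (footprint 19×16.5) is included at this height (perimeter 71.00 mm); the cube at (9, 7) does not reach this height (z outside [0, 7]); the cube at (1, 11) (footprint 14×22) is included at this height (perimeter 72.00 mm); the cube at (9, 4.5) is absent (z outside [4, 9]); Combining (union): the regions partially overlap (shared area 77.00 mm²), so the edge portions inside another operand are dropped and the merged outline is re-measured after clipping — boundary = 104.00 mm. So its perimeter = 104.00 mm. Layer 29 is larger (104.00 vs 72.00 mm).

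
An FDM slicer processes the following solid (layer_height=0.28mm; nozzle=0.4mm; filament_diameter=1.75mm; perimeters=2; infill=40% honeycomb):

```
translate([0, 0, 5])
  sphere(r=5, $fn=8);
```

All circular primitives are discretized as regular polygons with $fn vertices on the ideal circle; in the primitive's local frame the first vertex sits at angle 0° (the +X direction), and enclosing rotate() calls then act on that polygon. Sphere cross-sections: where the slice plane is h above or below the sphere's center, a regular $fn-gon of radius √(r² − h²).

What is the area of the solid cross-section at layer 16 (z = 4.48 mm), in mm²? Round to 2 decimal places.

At z = 4.48 mm: the r=5 sphere slices to a regular 8-gon of circumradius 4.973 (√(r²−h²) with h=0.52 from center) (area = (8/2)·4.973²·sin(360°/8) = 69.95 mm²). Overall, the cross-section is a single solid region. Net area = 69.95 mm².

69.95 mm²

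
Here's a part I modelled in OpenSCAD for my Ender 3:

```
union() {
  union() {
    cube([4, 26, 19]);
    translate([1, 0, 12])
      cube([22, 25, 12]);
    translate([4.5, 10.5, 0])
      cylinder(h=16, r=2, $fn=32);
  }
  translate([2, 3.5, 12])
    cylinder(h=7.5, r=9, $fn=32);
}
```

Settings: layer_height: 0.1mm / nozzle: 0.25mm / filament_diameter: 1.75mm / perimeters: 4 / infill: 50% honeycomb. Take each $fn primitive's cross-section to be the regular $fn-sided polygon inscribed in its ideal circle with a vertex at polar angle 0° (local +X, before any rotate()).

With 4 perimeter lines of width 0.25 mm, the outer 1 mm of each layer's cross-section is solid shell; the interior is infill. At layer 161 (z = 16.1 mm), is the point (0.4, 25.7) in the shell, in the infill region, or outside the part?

shell

At z = 16.1 mm: the 4×26 cube contributes its full rectangle; the cube at (1, 0) (footprint 22×25) is included at this height; the cylinder at (4.5, 10.5) is not intersected at this z (z outside [0, 16]); Combining (union): the regions partially overlap (shared area 75.00 mm²), so overlapping operands fuse into one piece — 1 connected region; the r=9 cylinder at (2, 3.5) contributes a regular 32-gon of circumradius 9; Taking the union: the regions partially overlap (shared area 118.59 mm²), so overlapping operands fuse into one piece — 1 connected region. Overall, the cross-section is a single solid region. The nearest boundary edge runs (0.00, 26.00)→(4.00, 26.00); distance from the point to it = 0.30 mm. The point is inside the cross-section, 0.30 mm from the nearest boundary — within the 1 mm shell band (4 × 0.25).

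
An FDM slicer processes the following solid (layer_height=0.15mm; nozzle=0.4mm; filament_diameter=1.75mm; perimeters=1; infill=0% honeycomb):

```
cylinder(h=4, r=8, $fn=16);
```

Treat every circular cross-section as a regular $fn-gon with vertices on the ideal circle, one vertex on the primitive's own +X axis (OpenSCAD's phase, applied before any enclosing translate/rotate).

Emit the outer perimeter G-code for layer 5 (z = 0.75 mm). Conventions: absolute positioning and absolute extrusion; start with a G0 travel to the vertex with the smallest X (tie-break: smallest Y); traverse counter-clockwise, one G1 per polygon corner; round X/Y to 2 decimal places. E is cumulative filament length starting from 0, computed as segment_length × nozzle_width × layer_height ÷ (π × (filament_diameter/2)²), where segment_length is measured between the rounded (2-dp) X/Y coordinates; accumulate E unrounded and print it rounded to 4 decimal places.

At z = 0.75 mm: the cylinder: section is a regular 16-gon, circumradius r=8. The outline is a single polygon with 16 vertices. Extrusion per mm of travel: 0.4 × 0.15 / (π × 0.875²) = 0.024945. Accumulating E over each segment gives final E = 1.2459.

G0 X-8.00 Y0.00 Z0.75
G1 X-7.39 Y-3.06 E0.0778
G1 X-5.66 Y-5.66 E0.1557
G1 X-3.06 Y-7.39 E0.2336
G1 X0.00 Y-8.00 E0.3115
G1 X3.06 Y-7.39 E0.3893
G1 X5.66 Y-5.66 E0.4672
G1 X7.39 Y-3.06 E0.5451
G1 X8.00 Y0.00 E0.6229
G1 X7.39 Y3.06 E0.7008
G1 X5.66 Y5.66 E0.7787
G1 X3.06 Y7.39 E0.8566
G1 X0.00 Y8.00 E0.9344
G1 X-3.06 Y7.39 E1.0123
G1 X-5.66 Y5.66 E1.0902
G1 X-7.39 Y3.06 E1.1681
G1 X-8.00 Y0.00 E1.2459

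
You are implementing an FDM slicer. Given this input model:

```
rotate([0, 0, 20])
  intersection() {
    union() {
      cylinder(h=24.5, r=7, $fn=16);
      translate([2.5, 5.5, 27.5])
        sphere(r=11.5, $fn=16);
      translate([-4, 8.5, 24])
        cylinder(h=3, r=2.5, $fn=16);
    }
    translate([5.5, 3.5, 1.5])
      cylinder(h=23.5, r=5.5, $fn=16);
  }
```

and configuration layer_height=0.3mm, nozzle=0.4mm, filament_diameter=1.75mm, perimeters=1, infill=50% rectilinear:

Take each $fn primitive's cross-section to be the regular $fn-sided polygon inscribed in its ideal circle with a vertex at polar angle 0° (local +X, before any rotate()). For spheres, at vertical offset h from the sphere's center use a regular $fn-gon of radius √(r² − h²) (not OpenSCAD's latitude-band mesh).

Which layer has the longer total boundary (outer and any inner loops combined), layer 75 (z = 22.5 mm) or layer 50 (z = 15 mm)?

layer 75 (z = 22.5 mm)

Layer 75 (z = 22.5): the r=7 cylinder contributes a regular 16-gon of circumradius 7 (perimeter = 2·16·7.000·sin(180°/16) = 43.70 mm); the sphere at (2.5, 5.5): section is a regular 16-gon, circumradius = √(r²−h²) = √(11.5²−5²) = 10.356 (perimeter = 2·16·10.356·sin(180°/16) = 64.65 mm); the cylinder at (-4, 8.5) is absent (z outside [24, 27]); Merging all regions: the regions partially overlap (shared area 120.84 mm²), so the edge portions inside another operand are dropped and the merged outline is re-measured after clipping — boundary = 68.42 mm; the r=5.5 cylinder at (5.5, 3.5) contributes a regular 16-gon of circumradius 5.5 (perimeter = 2·16·5.500·sin(180°/16) = 34.34 mm); Keeping only the common overlap: the r=5.5 cylinder at (5.5, 3.5) lies inside the result so far, so the common part is the r=5.5 cylinder at (5.5, 3.5) itself — boundary = 34.34 mm; (whole slice rotated 20° about Z — lengths, areas and connectivity unchanged). So its perimeter = 34.34 mm. Layer 50 (z = 15): the r=7 cylinder contributes a regular 16-gon of circumradius 7 (perimeter = 2·16·7.000·sin(180°/16) = 43.70 mm); the sphere at (2.5, 5.5) does not reach this height (|z−center|=12.500 > r=11.5); the cylinder at (-4, 8.5) is not intersected at this z (z outside [24, 27]); Taking the union: only the r=7 cylinder is present, so the union is just that shape — boundary = 43.70 mm; the r=5.5 cylinder at (5.5, 3.5) contributes a regular 16-gon of circumradius 5.5 (perimeter = 2·16·5.500·sin(180°/16) = 34.34 mm); Taking the intersection: the r=5.5 cylinder at (5.5, 3.5) partially overlaps that combined region; clipping to the common part keeps 42.37 mm² — boundary = 24.81 mm; (whole slice rotated 20° about Z — lengths, areas and connectivity unchanged). So its perimeter = 24.81 mm. Layer 75 is larger (34.34 vs 24.81 mm).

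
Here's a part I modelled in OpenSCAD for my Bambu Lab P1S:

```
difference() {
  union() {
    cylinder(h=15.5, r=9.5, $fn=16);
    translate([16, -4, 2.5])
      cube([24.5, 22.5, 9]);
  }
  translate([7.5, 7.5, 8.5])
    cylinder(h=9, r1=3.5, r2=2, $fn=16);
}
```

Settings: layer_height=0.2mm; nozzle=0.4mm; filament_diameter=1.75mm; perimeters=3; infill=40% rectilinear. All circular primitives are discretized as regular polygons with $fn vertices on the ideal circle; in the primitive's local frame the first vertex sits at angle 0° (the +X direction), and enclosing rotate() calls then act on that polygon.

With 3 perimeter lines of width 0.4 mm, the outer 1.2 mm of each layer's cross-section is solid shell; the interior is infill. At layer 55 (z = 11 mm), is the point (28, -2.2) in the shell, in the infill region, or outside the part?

At z = 11 mm: the r=9.5 cylinder contributes a regular 16-gon of circumradius 9.5; the cube at (16, -4) is present — its section is the full 24.5×22.5 rectangle; Taking the union: the 2 present regions are separate (no shared area or edge), so areas and boundary lengths simply add and each stays a separate island — 2 connected regions; the cone at (7.5, 7.5): at t=0.278 of its height the radius interpolates to r₁+(r₂−r₁)t = 3.083, giving a regular 16-gon of that circumradius; Taking the first minus the rest: starting from the result so far, the cone at (7.5, 7.5) partially overlaps it — only the 6.50 mm² overlap (of its 29.11 mm²) is removed, clipping the outline — 2 connected regions. Overall, the cross-section has 2 separate islands. The nearest boundary edge runs (40.50, -4.00)→(16.00, -4.00); distance from the point to it = 1.80 mm. (Shell/infill is judged within the island containing the point — the largest one.) The point is inside the cross-section and 1.80 mm from the nearest boundary — more than the 1.2 mm shell width (3 × 0.4), so it's in the infill interior.

infill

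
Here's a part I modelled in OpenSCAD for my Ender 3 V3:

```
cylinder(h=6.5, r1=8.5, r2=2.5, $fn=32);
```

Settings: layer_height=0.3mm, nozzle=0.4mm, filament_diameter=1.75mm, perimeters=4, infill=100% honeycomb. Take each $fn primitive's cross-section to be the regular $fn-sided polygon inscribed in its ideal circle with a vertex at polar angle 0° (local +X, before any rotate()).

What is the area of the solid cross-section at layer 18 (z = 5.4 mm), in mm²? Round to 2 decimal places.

38.57 mm²

At z = 5.4 mm: the cone (r1=8.5→r2=2.5) has section circumradius 3.515 here — a regular 32-gon (area = (32/2)·3.515²·sin(360°/32) = 38.57 mm²). Overall, the cross-section is a single solid region. Net area = 38.57 mm².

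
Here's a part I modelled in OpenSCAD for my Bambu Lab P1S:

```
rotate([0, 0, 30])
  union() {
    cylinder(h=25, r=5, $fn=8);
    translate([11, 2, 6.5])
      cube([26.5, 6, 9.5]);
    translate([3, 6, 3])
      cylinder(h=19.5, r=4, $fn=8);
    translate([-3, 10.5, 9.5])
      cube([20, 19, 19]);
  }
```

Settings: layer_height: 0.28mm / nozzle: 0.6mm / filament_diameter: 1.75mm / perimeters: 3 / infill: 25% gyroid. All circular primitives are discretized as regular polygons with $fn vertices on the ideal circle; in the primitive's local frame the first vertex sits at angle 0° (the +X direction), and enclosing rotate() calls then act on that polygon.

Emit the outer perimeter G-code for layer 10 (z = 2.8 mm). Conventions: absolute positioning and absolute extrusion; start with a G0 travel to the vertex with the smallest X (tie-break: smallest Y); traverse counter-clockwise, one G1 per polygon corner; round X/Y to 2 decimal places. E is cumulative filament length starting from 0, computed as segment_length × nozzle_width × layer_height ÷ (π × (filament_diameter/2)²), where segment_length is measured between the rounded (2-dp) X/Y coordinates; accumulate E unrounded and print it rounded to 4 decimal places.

G0 X-4.83 Y1.29 Z2.80
G1 X-4.33 Y-2.50 E0.2670
G1 X-1.29 Y-4.83 E0.5345
G1 X2.50 Y-4.33 E0.8015
G1 X4.83 Y-1.29 E1.0691
G1 X4.33 Y2.50 E1.3361
G1 X1.29 Y4.83 E1.6036
G1 X-2.50 Y4.33 E1.8706
G1 X-4.83 Y1.29 E2.1381

At z = 2.8 mm: the r=5 cylinder gives a regular 8-gon of circumradius 5 (constant along its height); the cube at (11, 2) is not intersected at this z (z outside [6.5, 16]); the cylinder at (3, 6) is absent (z outside [3, 22.5]); the cube at (-3, 10.5) does not reach this height (z outside [9.5, 28.5]); Combining (union): only the r=5 cylinder is present, so the union is just that shape — 1 connected region; (whole slice rotated 30° about Z — lengths, areas and connectivity unchanged). The outline is a single polygon with 8 vertices. Extrusion per mm of travel: 0.6 × 0.28 / (π × 0.875²) = 0.069846. Accumulating E over each segment gives final E = 2.1381.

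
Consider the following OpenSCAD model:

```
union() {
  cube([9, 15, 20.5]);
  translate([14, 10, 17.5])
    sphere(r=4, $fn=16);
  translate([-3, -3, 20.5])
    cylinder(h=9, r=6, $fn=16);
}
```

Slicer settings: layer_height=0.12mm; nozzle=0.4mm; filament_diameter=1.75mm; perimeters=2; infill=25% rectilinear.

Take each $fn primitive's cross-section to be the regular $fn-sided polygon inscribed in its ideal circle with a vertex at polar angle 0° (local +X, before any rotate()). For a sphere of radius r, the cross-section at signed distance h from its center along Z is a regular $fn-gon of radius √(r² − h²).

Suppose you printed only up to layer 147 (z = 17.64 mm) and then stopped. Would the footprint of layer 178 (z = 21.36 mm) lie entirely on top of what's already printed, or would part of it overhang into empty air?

Compare the two slices. At z = 17.64: the 9×15 cube contributes its full rectangle (area 135.00 mm²); the r=4 sphere at (14, 10) slices to a regular 16-gon of circumradius 3.998 (√(r²−h²) with h=0.14 from center) (area = (16/2)·3.998²·sin(360°/16) = 48.92 mm²); the cylinder at (-3, -3) is not intersected at this z (z outside [20.5, 29.5]); Combining (union): the 2 present regions are separate (no shared area or edge), so areas and boundary lengths simply add and each stays a separate island — area = 183.92 mm². At z = 21.36: the cube is not intersected at this z (z outside [0, 20.5]); the r=4 sphere at (14, 10) contributes a regular 16-gon of circumradius √(4²−3.86²) = 1.049 (area = (16/2)·1.049²·sin(360°/16) = 3.37 mm²); the cylinder at (-3, -3): section is a regular 16-gon, circumradius r=6 (area = (16/2)·6.000²·sin(360°/16) = 110.21 mm²); Merging all regions: the 2 present regions are separate (no shared area or edge), so areas and boundary lengths simply add and each stays a separate island — area = 113.58 mm². Checking containment: at z = 21.36 the cross-section extends beyond the z = 17.64 cross-section by about 107.64 mm².

part overhangs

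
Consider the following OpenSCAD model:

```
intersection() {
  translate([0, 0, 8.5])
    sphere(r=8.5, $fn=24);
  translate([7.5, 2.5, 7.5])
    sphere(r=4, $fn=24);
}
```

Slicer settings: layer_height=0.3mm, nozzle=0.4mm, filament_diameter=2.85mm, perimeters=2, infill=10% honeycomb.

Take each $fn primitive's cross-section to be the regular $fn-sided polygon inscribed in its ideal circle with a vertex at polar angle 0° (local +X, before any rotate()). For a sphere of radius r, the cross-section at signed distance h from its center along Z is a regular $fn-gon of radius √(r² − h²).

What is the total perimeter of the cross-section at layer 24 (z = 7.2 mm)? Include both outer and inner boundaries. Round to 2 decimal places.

19.62 mm

At z = 7.2 mm: the sphere: section is a regular 24-gon, circumradius = √(r²−h²) = √(8.5²−1.3²) = 8.400 (perimeter = 2·24·8.400·sin(180°/24) = 52.63 mm); the r=4 sphere at (7.5, 2.5) slices to a regular 24-gon of circumradius 3.989 (√(r²−h²) with h=0.3 from center) (perimeter = 2·24·3.989·sin(180°/24) = 24.99 mm); Keeping only the common overlap: the r=4 sphere at (7.5, 2.5) partially overlaps the r=8.5 sphere; clipping to the common part keeps 25.68 mm² — boundary = 19.62 mm. Overall, the cross-section is a single solid region. Total boundary length (outer) = 19.62 mm.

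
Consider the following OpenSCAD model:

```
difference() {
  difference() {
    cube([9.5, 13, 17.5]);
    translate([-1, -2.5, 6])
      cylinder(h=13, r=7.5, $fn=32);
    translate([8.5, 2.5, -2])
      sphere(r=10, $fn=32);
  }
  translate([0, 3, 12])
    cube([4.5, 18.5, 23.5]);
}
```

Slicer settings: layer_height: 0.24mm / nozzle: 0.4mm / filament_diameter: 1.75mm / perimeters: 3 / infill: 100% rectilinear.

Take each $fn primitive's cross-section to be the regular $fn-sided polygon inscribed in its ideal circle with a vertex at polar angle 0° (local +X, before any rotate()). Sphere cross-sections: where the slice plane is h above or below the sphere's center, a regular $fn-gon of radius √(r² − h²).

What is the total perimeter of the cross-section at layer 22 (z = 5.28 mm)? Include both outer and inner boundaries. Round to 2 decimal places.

42.69 mm

At z = 5.28 mm: the cube (footprint 9.5×13) is included at this height (perimeter 45.00 mm); the cylinder at (-1, -2.5) is absent (z outside [6, 19]); the r=10 sphere at (8.5, 2.5) contributes a regular 32-gon of circumradius √(10²−7.28²) = 6.856 (perimeter = 2·32·6.856·sin(180°/32) = 43.01 mm); Subtracting the remaining from the first: starting from the 9.5×13 cube, the r=10 sphere at (8.5, 2.5) partially overlaps it — only the 62.68 mm² overlap (of its 146.71 mm²) is removed, clipping the outline — boundary = 42.69 mm; the cube at (0, 3) does not reach this height (z outside [12, 35.5]); After the difference (first − rest): none of the subtracted shapes is present at this height, so that combined region is unchanged — boundary = 42.69 mm. Overall, the cross-section is a single solid region. Total boundary length (outer) = 42.69 mm.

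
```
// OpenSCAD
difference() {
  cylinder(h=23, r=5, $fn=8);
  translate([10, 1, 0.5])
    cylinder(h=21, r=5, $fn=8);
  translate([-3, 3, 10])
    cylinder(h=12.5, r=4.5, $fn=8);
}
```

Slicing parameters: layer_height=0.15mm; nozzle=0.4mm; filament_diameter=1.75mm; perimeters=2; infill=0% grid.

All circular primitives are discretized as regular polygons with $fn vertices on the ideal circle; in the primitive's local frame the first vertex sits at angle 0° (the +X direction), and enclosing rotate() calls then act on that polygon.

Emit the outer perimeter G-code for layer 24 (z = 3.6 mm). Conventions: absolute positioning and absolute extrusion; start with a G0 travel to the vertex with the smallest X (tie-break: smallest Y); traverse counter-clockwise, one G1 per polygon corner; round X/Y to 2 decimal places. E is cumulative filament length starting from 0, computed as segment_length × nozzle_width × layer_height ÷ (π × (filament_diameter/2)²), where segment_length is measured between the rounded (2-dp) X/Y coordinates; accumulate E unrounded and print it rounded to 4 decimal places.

At z = 3.6 mm: the r=5 cylinder contributes a regular 8-gon of circumradius 5; the r=5 cylinder at (10, 1) gives a regular 8-gon of circumradius 5 (constant along its height); the cylinder at (-3, 3) does not reach this height (z outside [10, 22.5]); Subtracting the remaining from the first: starting from the r=5 cylinder, the r=5 cylinder at (10, 1) misses the remaining region (no effect) — 1 connected region. The outline is a single polygon with 8 vertices. Extrusion per mm of travel: 0.4 × 0.15 / (π × 0.875²) = 0.024945. Accumulating E over each segment gives final E = 0.7642.

G0 X-5.00 Y0.00 Z3.60
G1 X-3.54 Y-3.54 E0.0955
G1 X0.00 Y-5.00 E0.1910
G1 X3.54 Y-3.54 E0.2866
G1 X5.00 Y0.00 E0.3821
G1 X3.54 Y3.54 E0.4776
G1 X0.00 Y5.00 E0.5731
G1 X-3.54 Y3.54 E0.6686
G1 X-5.00 Y0.00 E0.7642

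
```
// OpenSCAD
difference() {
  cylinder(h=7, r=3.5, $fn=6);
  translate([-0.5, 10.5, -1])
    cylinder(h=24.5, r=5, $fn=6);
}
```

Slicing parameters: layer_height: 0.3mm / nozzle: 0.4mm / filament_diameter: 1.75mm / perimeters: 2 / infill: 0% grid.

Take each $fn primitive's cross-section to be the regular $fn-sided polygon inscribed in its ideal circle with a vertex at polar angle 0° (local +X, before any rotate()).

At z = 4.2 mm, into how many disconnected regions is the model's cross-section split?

At z = 4.2 mm: the r=3.5 cylinder gives a regular 6-gon of circumradius 3.5 (constant along its height); the cylinder at (-0.5, 10.5): section is a regular 6-gon, circumradius r=5; After the difference (first − rest): starting from the r=3.5 cylinder, the r=5 cylinder at (-0.5, 10.5) misses the remaining region (no effect) — 1 connected region. The result has 1 disconnected region.

1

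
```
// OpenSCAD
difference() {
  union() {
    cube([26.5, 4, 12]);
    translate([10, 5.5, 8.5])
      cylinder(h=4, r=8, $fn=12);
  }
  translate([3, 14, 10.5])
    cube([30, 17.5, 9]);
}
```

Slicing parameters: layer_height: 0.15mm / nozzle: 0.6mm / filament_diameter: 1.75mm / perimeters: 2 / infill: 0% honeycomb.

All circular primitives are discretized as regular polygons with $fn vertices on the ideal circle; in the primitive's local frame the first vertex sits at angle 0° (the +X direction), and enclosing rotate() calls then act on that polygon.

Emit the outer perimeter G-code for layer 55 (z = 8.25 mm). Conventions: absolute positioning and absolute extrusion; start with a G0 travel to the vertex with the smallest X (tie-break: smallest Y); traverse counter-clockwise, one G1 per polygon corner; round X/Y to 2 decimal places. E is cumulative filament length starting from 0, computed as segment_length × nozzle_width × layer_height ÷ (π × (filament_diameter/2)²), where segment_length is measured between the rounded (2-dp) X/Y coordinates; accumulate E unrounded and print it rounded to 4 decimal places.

G0 X0.00 Y0.00 Z8.25
G1 X26.50 Y0.00 E0.9916
G1 X26.50 Y4.00 E1.1412
G1 X0.00 Y4.00 E2.1328
G1 X0.00 Y0.00 E2.2825

At z = 8.25 mm: the 26.5×4 cube contributes its full rectangle; the cylinder at (10, 5.5) is not intersected at this z (z outside [8.5, 12.5]); Combining (union): only the 26.5×4 cube is present, so the union is just that shape — 1 connected region; the cube at (3, 14) is not intersected at this z (z outside [10.5, 19.5]); Subtracting the remaining from the first: none of the subtracted shapes is present at this height, so the result so far is unchanged — 1 connected region. The outline is a single polygon with 4 vertices. Extrusion per mm of travel: 0.6 × 0.15 / (π × 0.875²) = 0.037418. Accumulating E over each segment gives final E = 2.2825.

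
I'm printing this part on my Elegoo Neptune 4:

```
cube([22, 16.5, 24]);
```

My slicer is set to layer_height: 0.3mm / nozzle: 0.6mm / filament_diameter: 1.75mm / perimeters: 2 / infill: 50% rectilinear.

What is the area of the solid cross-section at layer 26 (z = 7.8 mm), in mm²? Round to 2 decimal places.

At z = 7.8 mm: the cube (footprint 22×16.5) is included at this height (area 363.00 mm²). Overall, the cross-section is a single solid region. Net area = 363.00 mm².

363.00 mm²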